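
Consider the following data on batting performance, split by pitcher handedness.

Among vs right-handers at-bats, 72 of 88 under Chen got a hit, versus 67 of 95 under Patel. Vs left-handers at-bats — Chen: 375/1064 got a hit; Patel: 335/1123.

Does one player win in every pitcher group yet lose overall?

Vs right-handers: Chen 72/88 = 81.8%, Patel 67/95 = 70.5% → Chen
Vs left-handers: Chen 375/1064 = 35.2%, Patel 335/1123 = 29.8% → Chen
Overall: Chen 447/1152 = 38.8%, Patel 402/1218 = 33.0% → Chen
Chen wins overall and in every pitcher group — no reversal.

No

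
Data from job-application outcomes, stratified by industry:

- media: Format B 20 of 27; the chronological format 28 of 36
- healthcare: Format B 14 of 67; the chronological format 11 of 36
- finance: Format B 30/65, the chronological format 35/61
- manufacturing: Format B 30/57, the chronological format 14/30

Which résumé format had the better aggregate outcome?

Media: Format B 20/27 = 74.1%, the chronological format 28/36 = 77.8% → the chronological format
Healthcare: Format B 14/67 = 20.9%, the chronological format 11/36 = 30.6% → the chronological format
Finance: Format B 30/65 = 46.2%, the chronological format 35/61 = 57.4% → the chronological format
Manufacturing: Format B 30/57 = 52.6%, the chronological format 14/30 = 46.7% → Format B
Overall: Format B 94/216 = 43.5%, the chronological format 88/163 = 54.0% → the chronological format
(Neither sweeps every industry group, but the chronological format has the higher pooled rate.)

the chronological format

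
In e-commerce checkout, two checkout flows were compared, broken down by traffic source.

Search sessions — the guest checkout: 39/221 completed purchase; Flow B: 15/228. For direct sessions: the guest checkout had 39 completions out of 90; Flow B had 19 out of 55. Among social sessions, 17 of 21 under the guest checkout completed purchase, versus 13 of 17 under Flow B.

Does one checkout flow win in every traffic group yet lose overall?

Search: the guest checkout 39/221 = 17.6%, Flow B 15/228 = 6.6% → the guest checkout
Direct: the guest checkout 39/90 = 43.3%, Flow B 19/55 = 34.5% → the guest checkout
Social: the guest checkout 17/21 = 81.0%, Flow B 13/17 = 76.5% → the guest checkout
Overall: the guest checkout 95/332 = 28.6%, Flow B 47/300 = 15.7% → the guest checkout
The guest checkout wins overall and in every traffic group — no reversal.

No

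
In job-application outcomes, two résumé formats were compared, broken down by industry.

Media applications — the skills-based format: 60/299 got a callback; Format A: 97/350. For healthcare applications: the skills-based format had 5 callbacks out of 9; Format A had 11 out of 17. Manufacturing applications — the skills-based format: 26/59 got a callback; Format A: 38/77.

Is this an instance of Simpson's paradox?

Media: the skills-based format 60/299 = 20.1%, Format A 97/350 = 27.7% → Format A
Healthcare: the skills-based format 5/9 = 55.6%, Format A 11/17 = 64.7% → Format A
Manufacturing: the skills-based format 26/59 = 44.1%, Format A 38/77 = 49.4% → Format A
Overall: the skills-based format 91/367 = 24.8%, Format A 146/444 = 32.9% → Format A
Format A wins overall and in every industry group — no reversal.

No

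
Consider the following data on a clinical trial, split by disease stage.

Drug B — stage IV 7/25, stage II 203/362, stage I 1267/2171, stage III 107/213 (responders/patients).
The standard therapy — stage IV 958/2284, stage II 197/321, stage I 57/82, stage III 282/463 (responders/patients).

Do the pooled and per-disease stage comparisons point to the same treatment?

Stage IV: Drug B 7/25 = 28.0%, the standard therapy 958/2284 = 41.9% → the standard therapy
Stage II: Drug B 203/362 = 56.1%, the standard therapy 197/321 = 61.4% → the standard therapy
Stage I: Drug B 1267/2171 = 58.4%, the standard therapy 57/82 = 69.5% → the standard therapy
Stage III: Drug B 107/213 = 50.2%, the standard therapy 282/463 = 60.9% → the standard therapy
Overall: Drug B 1584/2771 = 57.2%, the standard therapy 1494/3150 = 47.4% → Drug B
The standard therapy wins each disease group but Drug B wins overall — the comparison reverses. The standard therapy's patients skew toward stage IV, which has a lower base rate.

No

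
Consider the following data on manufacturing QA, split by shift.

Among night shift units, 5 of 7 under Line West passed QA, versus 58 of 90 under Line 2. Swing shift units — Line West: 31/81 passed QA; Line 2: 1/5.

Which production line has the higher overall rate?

Line 2

Night shift: Line West 5/7 = 71.4%, Line 2 58/90 = 64.4% → Line West
Swing shift: Line West 31/81 = 38.3%, Line 2 1/5 = 20.0% → Line West
Overall: Line West 36/88 = 40.9%, Line 2 59/95 = 62.1% → Line 2
(Line West wins every shift group but Line 2 wins overall — Line West's units skew toward the low-rate swing shift group.)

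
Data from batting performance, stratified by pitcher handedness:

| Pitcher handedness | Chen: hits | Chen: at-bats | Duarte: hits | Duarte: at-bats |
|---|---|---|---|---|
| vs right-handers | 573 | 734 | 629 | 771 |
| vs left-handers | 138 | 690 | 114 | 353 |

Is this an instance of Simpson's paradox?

No

Vs right-handers: Chen 573/734 = 78.1%, Duarte 629/771 = 81.6% → Duarte
Vs left-handers: Chen 138/690 = 20.0%, Duarte 114/353 = 32.3% → Duarte
Overall: Chen 711/1424 = 49.9%, Duarte 743/1124 = 66.1% → Duarte
Duarte wins overall and in every pitcher group — no reversal.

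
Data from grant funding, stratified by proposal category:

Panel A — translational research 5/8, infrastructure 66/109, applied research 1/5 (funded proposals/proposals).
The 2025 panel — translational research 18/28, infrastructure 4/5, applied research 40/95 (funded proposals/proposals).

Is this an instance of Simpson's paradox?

Translational research: Panel A 5/8 = 62.5%, the 2025 panel 18/28 = 64.3% → the 2025 panel
Infrastructure: Panel A 66/109 = 60.6%, the 2025 panel 4/5 = 80.0% → the 2025 panel
Applied research: Panel A 1/5 = 20.0%, the 2025 panel 40/95 = 42.1% → the 2025 panel
Overall: Panel A 72/122 = 59.0%, the 2025 panel 62/128 = 48.4% → Panel A
The 2025 panel wins each proposal group but Panel A wins overall — the comparison reverses. The 2025 panel's proposals skew toward applied research, which has a lower base rate.

Yes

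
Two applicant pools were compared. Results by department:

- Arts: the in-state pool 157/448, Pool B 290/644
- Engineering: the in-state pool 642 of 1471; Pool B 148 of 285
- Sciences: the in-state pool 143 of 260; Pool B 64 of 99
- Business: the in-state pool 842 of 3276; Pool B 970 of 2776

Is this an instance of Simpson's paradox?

No

Arts: the in-state pool 157/448 = 35.0%, Pool B 290/644 = 45.0% → Pool B
Engineering: the in-state pool 642/1471 = 43.6%, Pool B 148/285 = 51.9% → Pool B
Sciences: the in-state pool 143/260 = 55.0%, Pool B 64/99 = 64.6% → Pool B
Business: the in-state pool 842/3276 = 25.7%, Pool B 970/2776 = 34.9% → Pool B
Overall: the in-state pool 1784/5455 = 32.7%, Pool B 1472/3804 = 38.7% → Pool B
Pool B wins overall and in every department group — no reversal.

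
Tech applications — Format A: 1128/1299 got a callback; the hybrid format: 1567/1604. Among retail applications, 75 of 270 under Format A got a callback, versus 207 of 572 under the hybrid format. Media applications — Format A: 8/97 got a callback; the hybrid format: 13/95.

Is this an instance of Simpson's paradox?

No

Tech: Format A 1128/1299 = 86.8%, the hybrid format 1567/1604 = 97.7% → the hybrid format
Retail: Format A 75/270 = 27.8%, the hybrid format 207/572 = 36.2% → the hybrid format
Media: Format A 8/97 = 8.2%, the hybrid format 13/95 = 13.7% → the hybrid format
Overall: Format A 1211/1666 = 72.7%, the hybrid format 1787/2271 = 78.7% → the hybrid format
The hybrid format wins overall and in every industry group — no reversal.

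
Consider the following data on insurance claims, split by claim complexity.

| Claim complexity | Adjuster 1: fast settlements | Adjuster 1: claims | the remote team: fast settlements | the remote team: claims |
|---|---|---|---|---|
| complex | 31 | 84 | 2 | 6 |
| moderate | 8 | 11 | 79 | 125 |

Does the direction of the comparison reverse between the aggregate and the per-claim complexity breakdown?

Complex: Adjuster 1 31/84 = 36.9%, the remote team 2/6 = 33.3% → Adjuster 1
Moderate: Adjuster 1 8/11 = 72.7%, the remote team 79/125 = 63.2% → Adjuster 1
Overall: Adjuster 1 39/95 = 41.1%, the remote team 81/131 = 61.8% → the remote team
Adjuster 1 wins each claim group but the remote team wins overall — the comparison reverses. Adjuster 1's claims skew toward complex, which has a lower base rate.

Yes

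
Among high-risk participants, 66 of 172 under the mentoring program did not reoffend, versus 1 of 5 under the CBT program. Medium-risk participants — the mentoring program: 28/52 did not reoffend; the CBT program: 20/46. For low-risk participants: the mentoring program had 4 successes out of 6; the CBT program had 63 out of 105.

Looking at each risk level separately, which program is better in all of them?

the mentoring program

High-risk: the mentoring program 66/172 = 38.4%, the CBT program 1/5 = 20.0% → the mentoring program
Medium-risk: the mentoring program 28/52 = 53.8%, the CBT program 20/46 = 43.5% → the mentoring program
Low-risk: the mentoring program 4/6 = 66.7%, the CBT program 63/105 = 60.0% → the mentoring program
The mentoring program has the higher rate in all 3 groups.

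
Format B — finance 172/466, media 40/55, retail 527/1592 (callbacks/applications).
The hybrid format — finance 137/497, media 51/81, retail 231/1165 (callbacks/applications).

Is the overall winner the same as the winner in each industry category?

Yes

Finance: Format B 172/466 = 36.9%, the hybrid format 137/497 = 27.6% → Format B
Media: Format B 40/55 = 72.7%, the hybrid format 51/81 = 63.0% → Format B
Retail: Format B 527/1592 = 33.1%, the hybrid format 231/1165 = 19.8% → Format B
Overall: Format B 739/2113 = 35.0%, the hybrid format 419/1743 = 24.0% → Format B
Format B wins overall and in every industry group — no reversal.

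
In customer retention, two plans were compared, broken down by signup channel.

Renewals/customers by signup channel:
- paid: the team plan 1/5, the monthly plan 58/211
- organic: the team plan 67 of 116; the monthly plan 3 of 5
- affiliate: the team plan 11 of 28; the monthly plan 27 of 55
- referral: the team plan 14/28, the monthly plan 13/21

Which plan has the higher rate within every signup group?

Paid: the team plan 1/5 = 20.0%, the monthly plan 58/211 = 27.5% → the monthly plan
Organic: the team plan 67/116 = 57.8%, the monthly plan 3/5 = 60.0% → the monthly plan
Affiliate: the team plan 11/28 = 39.3%, the monthly plan 27/55 = 49.1% → the monthly plan
Referral: the team plan 14/28 = 50.0%, the monthly plan 13/21 = 61.9% → the monthly plan
The monthly plan has the higher rate in all 4 groups.

the monthly plan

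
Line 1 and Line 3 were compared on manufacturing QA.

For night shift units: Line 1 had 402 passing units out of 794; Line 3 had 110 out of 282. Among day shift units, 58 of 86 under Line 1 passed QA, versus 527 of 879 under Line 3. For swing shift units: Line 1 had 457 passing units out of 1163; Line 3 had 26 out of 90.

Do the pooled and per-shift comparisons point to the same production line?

Night shift: Line 1 402/794 = 50.6%, Line 3 110/282 = 39.0% → Line 1
Day shift: Line 1 58/86 = 67.4%, Line 3 527/879 = 60.0% → Line 1
Swing shift: Line 1 457/1163 = 39.3%, Line 3 26/90 = 28.9% → Line 1
Overall: Line 1 917/2043 = 44.9%, Line 3 663/1251 = 53.0% → Line 3
Line 1 wins each shift group but Line 3 wins overall — the comparison reverses. Line 1's units skew toward swing shift, which has a lower base rate.

No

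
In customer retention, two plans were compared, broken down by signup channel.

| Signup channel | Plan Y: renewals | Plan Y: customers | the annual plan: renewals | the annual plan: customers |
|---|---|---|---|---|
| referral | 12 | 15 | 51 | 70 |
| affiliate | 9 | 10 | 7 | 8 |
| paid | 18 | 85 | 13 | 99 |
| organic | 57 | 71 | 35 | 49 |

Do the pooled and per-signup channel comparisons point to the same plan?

Referral: Plan Y 12/15 = 80.0%, the annual plan 51/70 = 72.9% → Plan Y
Affiliate: Plan Y 9/10 = 90.0%, the annual plan 7/8 = 87.5% → Plan Y
Paid: Plan Y 18/85 = 21.2%, the annual plan 13/99 = 13.1% → Plan Y
Organic: Plan Y 57/71 = 80.3%, the annual plan 35/49 = 71.4% → Plan Y
Overall: Plan Y 96/181 = 53.0%, the annual plan 106/226 = 46.9% → Plan Y
Plan Y wins overall and in every signup group — no reversal.

Yes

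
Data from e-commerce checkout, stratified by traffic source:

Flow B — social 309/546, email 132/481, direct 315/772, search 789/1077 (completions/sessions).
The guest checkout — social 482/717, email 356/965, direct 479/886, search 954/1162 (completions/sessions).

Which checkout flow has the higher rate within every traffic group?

Social: Flow B 309/546 = 56.6%, the guest checkout 482/717 = 67.2% → the guest checkout
Email: Flow B 132/481 = 27.4%, the guest checkout 356/965 = 36.9% → the guest checkout
Direct: Flow B 315/772 = 40.8%, the guest checkout 479/886 = 54.1% → the guest checkout
Search: Flow B 789/1077 = 73.3%, the guest checkout 954/1162 = 82.1% → the guest checkout
The guest checkout has the higher rate in all 4 groups.

the guest checkout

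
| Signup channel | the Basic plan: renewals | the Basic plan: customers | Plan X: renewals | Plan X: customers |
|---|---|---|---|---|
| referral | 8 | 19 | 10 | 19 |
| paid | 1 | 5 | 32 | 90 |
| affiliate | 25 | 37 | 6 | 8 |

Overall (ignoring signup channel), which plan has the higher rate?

the Basic plan

Referral: the Basic plan 8/19 = 42.1%, Plan X 10/19 = 52.6% → Plan X
Paid: the Basic plan 1/5 = 20.0%, Plan X 32/90 = 35.6% → Plan X
Affiliate: the Basic plan 25/37 = 67.6%, Plan X 6/8 = 75.0% → Plan X
Overall: the Basic plan 34/61 = 55.7%, Plan X 48/117 = 41.0% → the Basic plan
(Plan X wins every signup group but the Basic plan wins overall — Plan X's customers skew toward the low-rate paid group.)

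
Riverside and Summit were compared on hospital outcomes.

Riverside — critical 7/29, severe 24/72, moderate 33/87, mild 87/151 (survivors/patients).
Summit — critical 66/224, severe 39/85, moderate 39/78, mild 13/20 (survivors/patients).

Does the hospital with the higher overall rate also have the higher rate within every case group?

Critical: Riverside 7/29 = 24.1%, Summit 66/224 = 29.5% → Summit
Severe: Riverside 24/72 = 33.3%, Summit 39/85 = 45.9% → Summit
Moderate: Riverside 33/87 = 37.9%, Summit 39/78 = 50.0% → Summit
Mild: Riverside 87/151 = 57.6%, Summit 13/20 = 65.0% → Summit
Overall: Riverside 151/339 = 44.5%, Summit 157/407 = 38.6% → Riverside
Summit wins each case group but Riverside wins overall — the comparison reverses. Summit's patients skew toward critical, which has a lower base rate.

No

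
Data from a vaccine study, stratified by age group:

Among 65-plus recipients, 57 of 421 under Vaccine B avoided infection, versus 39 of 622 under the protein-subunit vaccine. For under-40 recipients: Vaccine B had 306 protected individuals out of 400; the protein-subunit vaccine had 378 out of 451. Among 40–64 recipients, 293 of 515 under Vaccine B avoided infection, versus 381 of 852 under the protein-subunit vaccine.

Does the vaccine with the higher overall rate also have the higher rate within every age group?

65-plus: Vaccine B 57/421 = 13.5%, the protein-subunit vaccine 39/622 = 6.3% → Vaccine B
Under-40: Vaccine B 306/400 = 76.5%, the protein-subunit vaccine 378/451 = 83.8% → the protein-subunit vaccine
40–64: Vaccine B 293/515 = 56.9%, the protein-subunit vaccine 381/852 = 44.7% → Vaccine B
Overall: Vaccine B 656/1336 = 49.1%, the protein-subunit vaccine 798/1925 = 41.5% → Vaccine B
Neither sweeps: Vaccine B wins 2 of 3 groups, the protein-subunit vaccine wins 1. Vaccine B wins overall but not every group — no Simpson reversal.

No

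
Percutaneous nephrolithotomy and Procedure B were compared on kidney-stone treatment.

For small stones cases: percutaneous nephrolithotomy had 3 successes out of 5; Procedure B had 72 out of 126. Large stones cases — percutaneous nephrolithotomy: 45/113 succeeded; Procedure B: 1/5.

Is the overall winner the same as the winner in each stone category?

No

Small stones: percutaneous nephrolithotomy 3/5 = 60.0%, Procedure B 72/126 = 57.1% → percutaneous nephrolithotomy
Large stones: percutaneous nephrolithotomy 45/113 = 39.8%, Procedure B 1/5 = 20.0% → percutaneous nephrolithotomy
Overall: percutaneous nephrolithotomy 48/118 = 40.7%, Procedure B 73/131 = 55.7% → Procedure B
Percutaneous nephrolithotomy wins each stone group but Procedure B wins overall — the comparison reverses. Percutaneous nephrolithotomy's cases skew toward large stones, which has a lower base rate.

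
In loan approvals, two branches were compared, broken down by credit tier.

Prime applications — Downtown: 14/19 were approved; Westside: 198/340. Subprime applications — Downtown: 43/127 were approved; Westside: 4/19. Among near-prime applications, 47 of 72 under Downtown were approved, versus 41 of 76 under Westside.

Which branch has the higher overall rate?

Westside

Prime: Downtown 14/19 = 73.7%, Westside 198/340 = 58.2% → Downtown
Subprime: Downtown 43/127 = 33.9%, Westside 4/19 = 21.1% → Downtown
Near-prime: Downtown 47/72 = 65.3%, Westside 41/76 = 53.9% → Downtown
Overall: Downtown 104/218 = 47.7%, Westside 243/435 = 55.9% → Westside
(Downtown wins every credit group but Westside wins overall — Downtown's applications skew toward the low-rate subprime group.)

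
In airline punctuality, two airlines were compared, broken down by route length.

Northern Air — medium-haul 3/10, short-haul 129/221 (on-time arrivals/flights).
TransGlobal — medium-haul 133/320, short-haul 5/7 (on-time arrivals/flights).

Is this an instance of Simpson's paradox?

Yes

Medium-haul: Northern Air 3/10 = 30.0%, TransGlobal 133/320 = 41.6% → TransGlobal
Short-haul: Northern Air 129/221 = 58.4%, TransGlobal 5/7 = 71.4% → TransGlobal
Overall: Northern Air 132/231 = 57.1%, TransGlobal 138/327 = 42.2% → Northern Air
TransGlobal wins each route group but Northern Air wins overall — the comparison reverses. TransGlobal's flights skew toward medium-haul, which has a lower base rate.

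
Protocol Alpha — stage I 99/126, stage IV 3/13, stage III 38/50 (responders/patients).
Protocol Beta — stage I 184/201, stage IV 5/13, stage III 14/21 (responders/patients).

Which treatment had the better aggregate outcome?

Stage I: Protocol Alpha 99/126 = 78.6%, Protocol Beta 184/201 = 91.5% → Protocol Beta
Stage IV: Protocol Alpha 3/13 = 23.1%, Protocol Beta 5/13 = 38.5% → Protocol Beta
Stage III: Protocol Alpha 38/50 = 76.0%, Protocol Beta 14/21 = 66.7% → Protocol Alpha
Overall: Protocol Alpha 140/189 = 74.1%, Protocol Beta 203/235 = 86.4% → Protocol Beta
(Neither sweeps every disease group, but Protocol Beta has the higher pooled rate.)

Protocol Beta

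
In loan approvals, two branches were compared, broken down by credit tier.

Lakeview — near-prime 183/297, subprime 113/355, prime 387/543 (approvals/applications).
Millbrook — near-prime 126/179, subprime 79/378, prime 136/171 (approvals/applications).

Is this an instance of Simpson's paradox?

Near-prime: Lakeview 183/297 = 61.6%, Millbrook 126/179 = 70.4% → Millbrook
Subprime: Lakeview 113/355 = 31.8%, Millbrook 79/378 = 20.9% → Lakeview
Prime: Lakeview 387/543 = 71.3%, Millbrook 136/171 = 79.5% → Millbrook
Overall: Lakeview 683/1195 = 57.2%, Millbrook 341/728 = 46.8% → Lakeview
Neither sweeps: Lakeview wins 1 of 3 groups, Millbrook wins 2. Lakeview wins overall but not every group — no Simpson reversal.

No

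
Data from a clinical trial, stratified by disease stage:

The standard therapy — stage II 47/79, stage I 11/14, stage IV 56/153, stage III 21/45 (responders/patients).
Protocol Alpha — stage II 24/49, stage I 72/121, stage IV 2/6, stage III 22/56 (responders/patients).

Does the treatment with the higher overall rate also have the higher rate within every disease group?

Stage II: the standard therapy 47/79 = 59.5%, Protocol Alpha 24/49 = 49.0% → the standard therapy
Stage I: the standard therapy 11/14 = 78.6%, Protocol Alpha 72/121 = 59.5% → the standard therapy
Stage IV: the standard therapy 56/153 = 36.6%, Protocol Alpha 2/6 = 33.3% → the standard therapy
Stage III: the standard therapy 21/45 = 46.7%, Protocol Alpha 22/56 = 39.3% → the standard therapy
Overall: the standard therapy 135/291 = 46.4%, Protocol Alpha 120/232 = 51.7% → Protocol Alpha
The standard therapy wins each disease group but Protocol Alpha wins overall — the comparison reverses. The standard therapy's patients skew toward stage IV, which has a lower base rate.

No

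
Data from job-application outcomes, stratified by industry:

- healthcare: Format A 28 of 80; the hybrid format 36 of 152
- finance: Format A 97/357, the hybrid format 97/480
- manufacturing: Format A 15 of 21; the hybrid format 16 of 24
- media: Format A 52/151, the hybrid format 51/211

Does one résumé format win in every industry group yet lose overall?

No

Healthcare: Format A 28/80 = 35.0%, the hybrid format 36/152 = 23.7% → Format A
Finance: Format A 97/357 = 27.2%, the hybrid format 97/480 = 20.2% → Format A
Manufacturing: Format A 15/21 = 71.4%, the hybrid format 16/24 = 66.7% → Format A
Media: Format A 52/151 = 34.4%, the hybrid format 51/211 = 24.2% → Format A
Overall: Format A 192/609 = 31.5%, the hybrid format 200/867 = 23.1% → Format A
Format A wins overall and in every industry group — no reversal.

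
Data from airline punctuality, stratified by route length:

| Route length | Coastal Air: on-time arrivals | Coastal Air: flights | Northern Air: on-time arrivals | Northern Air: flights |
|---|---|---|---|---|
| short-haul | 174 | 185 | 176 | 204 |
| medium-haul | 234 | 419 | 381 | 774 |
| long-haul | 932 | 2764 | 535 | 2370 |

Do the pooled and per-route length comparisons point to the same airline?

Short-haul: Coastal Air 174/185 = 94.1%, Northern Air 176/204 = 86.3% → Coastal Air
Medium-haul: Coastal Air 234/419 = 55.8%, Northern Air 381/774 = 49.2% → Coastal Air
Long-haul: Coastal Air 932/2764 = 33.7%, Northern Air 535/2370 = 22.6% → Coastal Air
Overall: Coastal Air 1340/3368 = 39.8%, Northern Air 1092/3348 = 32.6% → Coastal Air
Coastal Air wins overall and in every route group — no reversal.

Yes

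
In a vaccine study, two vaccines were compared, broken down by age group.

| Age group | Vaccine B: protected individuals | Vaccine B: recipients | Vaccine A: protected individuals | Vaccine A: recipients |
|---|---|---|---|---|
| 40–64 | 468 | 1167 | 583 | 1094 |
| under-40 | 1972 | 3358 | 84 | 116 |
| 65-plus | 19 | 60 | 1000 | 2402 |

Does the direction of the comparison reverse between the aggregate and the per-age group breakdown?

40–64: Vaccine B 468/1167 = 40.1%, Vaccine A 583/1094 = 53.3% → Vaccine A
Under-40: Vaccine B 1972/3358 = 58.7%, Vaccine A 84/116 = 72.4% → Vaccine A
65-plus: Vaccine B 19/60 = 31.7%, Vaccine A 1000/2402 = 41.6% → Vaccine A
Overall: Vaccine B 2459/4585 = 53.6%, Vaccine A 1667/3612 = 46.2% → Vaccine B
Vaccine A wins each age group but Vaccine B wins overall — the comparison reverses. Vaccine A's recipients skew toward 65-plus, which has a lower base rate.

Yes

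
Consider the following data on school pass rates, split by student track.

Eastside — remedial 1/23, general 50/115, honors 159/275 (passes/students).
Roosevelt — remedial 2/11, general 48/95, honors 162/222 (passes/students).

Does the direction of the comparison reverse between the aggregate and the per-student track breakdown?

Remedial: Eastside 1/23 = 4.3%, Roosevelt 2/11 = 18.2% → Roosevelt
General: Eastside 50/115 = 43.5%, Roosevelt 48/95 = 50.5% → Roosevelt
Honors: Eastside 159/275 = 57.8%, Roosevelt 162/222 = 73.0% → Roosevelt
Overall: Eastside 210/413 = 50.8%, Roosevelt 212/328 = 64.6% → Roosevelt
Roosevelt wins overall and in every student group — no reversal.

No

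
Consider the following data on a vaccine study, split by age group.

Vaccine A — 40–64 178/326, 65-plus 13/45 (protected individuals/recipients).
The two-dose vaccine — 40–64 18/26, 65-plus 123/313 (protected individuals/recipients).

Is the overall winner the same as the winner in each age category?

No

40–64: Vaccine A 178/326 = 54.6%, the two-dose vaccine 18/26 = 69.2% → the two-dose vaccine
65-plus: Vaccine A 13/45 = 28.9%, the two-dose vaccine 123/313 = 39.3% → the two-dose vaccine
Overall: Vaccine A 191/371 = 51.5%, the two-dose vaccine 141/339 = 41.6% → Vaccine A
The two-dose vaccine wins each age group but Vaccine A wins overall — the comparison reverses. The two-dose vaccine's recipients skew toward 65-plus, which has a lower base rate.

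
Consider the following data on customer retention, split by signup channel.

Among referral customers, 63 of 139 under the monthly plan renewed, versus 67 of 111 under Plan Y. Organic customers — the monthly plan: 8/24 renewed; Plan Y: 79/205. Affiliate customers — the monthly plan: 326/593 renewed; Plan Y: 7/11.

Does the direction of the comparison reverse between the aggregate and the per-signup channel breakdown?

Referral: the monthly plan 63/139 = 45.3%, Plan Y 67/111 = 60.4% → Plan Y
Organic: the monthly plan 8/24 = 33.3%, Plan Y 79/205 = 38.5% → Plan Y
Affiliate: the monthly plan 326/593 = 55.0%, Plan Y 7/11 = 63.6% → Plan Y
Overall: the monthly plan 397/756 = 52.5%, Plan Y 153/327 = 46.8% → the monthly plan
Plan Y wins each signup group but the monthly plan wins overall — the comparison reverses. Plan Y's customers skew toward organic, which has a lower base rate.

Yes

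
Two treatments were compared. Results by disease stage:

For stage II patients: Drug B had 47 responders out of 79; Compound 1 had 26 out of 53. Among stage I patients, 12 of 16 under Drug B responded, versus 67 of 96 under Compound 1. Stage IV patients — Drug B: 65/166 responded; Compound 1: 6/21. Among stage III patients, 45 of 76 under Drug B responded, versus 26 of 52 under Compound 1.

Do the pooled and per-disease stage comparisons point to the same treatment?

Stage II: Drug B 47/79 = 59.5%, Compound 1 26/53 = 49.1% → Drug B
Stage I: Drug B 12/16 = 75.0%, Compound 1 67/96 = 69.8% → Drug B
Stage IV: Drug B 65/166 = 39.2%, Compound 1 6/21 = 28.6% → Drug B
Stage III: Drug B 45/76 = 59.2%, Compound 1 26/52 = 50.0% → Drug B
Overall: Drug B 169/337 = 50.1%, Compound 1 125/222 = 56.3% → Compound 1
Drug B wins each disease group but Compound 1 wins overall — the comparison reverses. Drug B's patients skew toward stage IV, which has a lower base rate.

No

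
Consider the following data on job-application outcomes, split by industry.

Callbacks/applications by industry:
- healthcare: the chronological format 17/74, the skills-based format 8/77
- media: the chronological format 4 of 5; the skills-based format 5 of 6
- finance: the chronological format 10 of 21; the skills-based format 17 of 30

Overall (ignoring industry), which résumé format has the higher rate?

Healthcare: the chronological format 17/74 = 23.0%, the skills-based format 8/77 = 10.4% → the chronological format
Media: the chronological format 4/5 = 80.0%, the skills-based format 5/6 = 83.3% → the skills-based format
Finance: the chronological format 10/21 = 47.6%, the skills-based format 17/30 = 56.7% → the skills-based format
Overall: the chronological format 31/100 = 31.0%, the skills-based format 30/113 = 26.5% → the chronological format
(Neither sweeps every industry group, but the chronological format has the higher pooled rate.)

the chronological format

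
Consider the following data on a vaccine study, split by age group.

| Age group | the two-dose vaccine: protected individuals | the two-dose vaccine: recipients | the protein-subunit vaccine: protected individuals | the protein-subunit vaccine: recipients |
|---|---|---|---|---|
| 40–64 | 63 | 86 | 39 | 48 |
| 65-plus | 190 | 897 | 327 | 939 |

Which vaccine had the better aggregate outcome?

40–64: the two-dose vaccine 63/86 = 73.3%, the protein-subunit vaccine 39/48 = 81.2% → the protein-subunit vaccine
65-plus: the two-dose vaccine 190/897 = 21.2%, the protein-subunit vaccine 327/939 = 34.8% → the protein-subunit vaccine
Overall: the two-dose vaccine 253/983 = 25.7%, the protein-subunit vaccine 366/987 = 37.1% → the protein-subunit vaccine

the protein-subunit vaccine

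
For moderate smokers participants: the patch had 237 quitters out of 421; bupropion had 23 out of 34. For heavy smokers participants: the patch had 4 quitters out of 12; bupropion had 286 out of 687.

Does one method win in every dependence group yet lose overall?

Moderate smokers: the patch 237/421 = 56.3%, bupropion 23/34 = 67.6% → bupropion
Heavy smokers: the patch 4/12 = 33.3%, bupropion 286/687 = 41.6% → bupropion
Overall: the patch 241/433 = 55.7%, bupropion 309/721 = 42.9% → the patch
Bupropion wins each dependence group but the patch wins overall — the comparison reverses. Bupropion's participants skew toward heavy smokers, which has a lower base rate.

Yes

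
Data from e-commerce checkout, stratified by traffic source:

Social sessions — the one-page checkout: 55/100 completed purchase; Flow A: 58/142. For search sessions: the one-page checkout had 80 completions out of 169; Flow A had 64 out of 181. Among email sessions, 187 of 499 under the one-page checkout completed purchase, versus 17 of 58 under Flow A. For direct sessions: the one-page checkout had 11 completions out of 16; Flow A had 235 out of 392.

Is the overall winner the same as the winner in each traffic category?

Social: the one-page checkout 55/100 = 55.0%, Flow A 58/142 = 40.8% → the one-page checkout
Search: the one-page checkout 80/169 = 47.3%, Flow A 64/181 = 35.4% → the one-page checkout
Email: the one-page checkout 187/499 = 37.5%, Flow A 17/58 = 29.3% → the one-page checkout
Direct: the one-page checkout 11/16 = 68.8%, Flow A 235/392 = 59.9% → the one-page checkout
Overall: the one-page checkout 333/784 = 42.5%, Flow A 374/773 = 48.4% → Flow A
The one-page checkout wins each traffic group but Flow A wins overall — the comparison reverses. The one-page checkout's sessions skew toward email, which has a lower base rate.

No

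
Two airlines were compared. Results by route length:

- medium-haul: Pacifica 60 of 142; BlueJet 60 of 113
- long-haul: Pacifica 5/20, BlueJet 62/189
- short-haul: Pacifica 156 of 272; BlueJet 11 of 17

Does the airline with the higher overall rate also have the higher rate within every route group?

No

Medium-haul: Pacifica 60/142 = 42.3%, BlueJet 60/113 = 53.1% → BlueJet
Long-haul: Pacifica 5/20 = 25.0%, BlueJet 62/189 = 32.8% → BlueJet
Short-haul: Pacifica 156/272 = 57.4%, BlueJet 11/17 = 64.7% → BlueJet
Overall: Pacifica 221/434 = 50.9%, BlueJet 133/319 = 41.7% → Pacifica
BlueJet wins each route group but Pacifica wins overall — the comparison reverses. BlueJet's flights skew toward long-haul, which has a lower base rate.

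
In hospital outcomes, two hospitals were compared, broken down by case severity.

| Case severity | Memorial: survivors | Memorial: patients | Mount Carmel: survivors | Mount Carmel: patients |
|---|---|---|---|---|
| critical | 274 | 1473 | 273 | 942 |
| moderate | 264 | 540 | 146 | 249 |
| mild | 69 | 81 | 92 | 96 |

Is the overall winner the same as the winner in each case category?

Critical: Memorial 274/1473 = 18.6%, Mount Carmel 273/942 = 29.0% → Mount Carmel
Moderate: Memorial 264/540 = 48.9%, Mount Carmel 146/249 = 58.6% → Mount Carmel
Mild: Memorial 69/81 = 85.2%, Mount Carmel 92/96 = 95.8% → Mount Carmel
Overall: Memorial 607/2094 = 29.0%, Mount Carmel 511/1287 = 39.7% → Mount Carmel
Mount Carmel wins overall and in every case group — no reversal.

Yes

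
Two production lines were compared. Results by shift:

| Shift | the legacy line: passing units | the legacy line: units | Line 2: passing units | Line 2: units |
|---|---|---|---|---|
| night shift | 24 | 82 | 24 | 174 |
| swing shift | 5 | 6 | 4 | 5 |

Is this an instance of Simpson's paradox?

Night shift: the legacy line 24/82 = 29.3%, Line 2 24/174 = 13.8% → the legacy line
Swing shift: the legacy line 5/6 = 83.3%, Line 2 4/5 = 80.0% → the legacy line
Overall: the legacy line 29/88 = 33.0%, Line 2 28/179 = 15.6% → the legacy line
The legacy line wins overall and in every shift group — no reversal.

No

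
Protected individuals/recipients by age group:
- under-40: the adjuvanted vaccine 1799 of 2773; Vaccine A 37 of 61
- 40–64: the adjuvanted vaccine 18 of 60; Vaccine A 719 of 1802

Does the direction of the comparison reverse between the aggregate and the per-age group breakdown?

Under-40: the adjuvanted vaccine 1799/2773 = 64.9%, Vaccine A 37/61 = 60.7% → the adjuvanted vaccine
40–64: the adjuvanted vaccine 18/60 = 30.0%, Vaccine A 719/1802 = 39.9% → Vaccine A
Overall: the adjuvanted vaccine 1817/2833 = 64.1%, Vaccine A 756/1863 = 40.6% → the adjuvanted vaccine
Neither sweeps: the adjuvanted vaccine wins 1 of 2 groups, Vaccine A wins 1. The adjuvanted vaccine wins overall but not every group — no Simpson reversal.

No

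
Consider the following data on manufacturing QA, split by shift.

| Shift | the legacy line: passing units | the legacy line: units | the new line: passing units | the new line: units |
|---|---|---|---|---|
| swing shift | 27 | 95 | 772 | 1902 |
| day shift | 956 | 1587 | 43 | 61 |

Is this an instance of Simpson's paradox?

Swing shift: the legacy line 27/95 = 28.4%, the new line 772/1902 = 40.6% → the new line
Day shift: the legacy line 956/1587 = 60.2%, the new line 43/61 = 70.5% → the new line
Overall: the legacy line 983/1682 = 58.4%, the new line 815/1963 = 41.5% → the legacy line
The new line wins each shift group but the legacy line wins overall — the comparison reverses. The new line's units skew toward swing shift, which has a lower base rate.

Yes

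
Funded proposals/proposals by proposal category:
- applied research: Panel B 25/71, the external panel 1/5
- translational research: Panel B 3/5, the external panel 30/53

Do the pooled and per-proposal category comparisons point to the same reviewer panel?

Applied research: Panel B 25/71 = 35.2%, the external panel 1/5 = 20.0% → Panel B
Translational research: Panel B 3/5 = 60.0%, the external panel 30/53 = 56.6% → Panel B
Overall: Panel B 28/76 = 36.8%, the external panel 31/58 = 53.4% → the external panel
Panel B wins each proposal group but the external panel wins overall — the comparison reverses. Panel B's proposals skew toward applied research, which has a lower base rate.

No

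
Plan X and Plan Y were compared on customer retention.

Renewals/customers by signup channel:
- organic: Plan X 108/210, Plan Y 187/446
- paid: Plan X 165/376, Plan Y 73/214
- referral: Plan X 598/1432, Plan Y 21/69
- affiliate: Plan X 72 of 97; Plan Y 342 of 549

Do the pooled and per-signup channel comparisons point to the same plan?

Organic: Plan X 108/210 = 51.4%, Plan Y 187/446 = 41.9% → Plan X
Paid: Plan X 165/376 = 43.9%, Plan Y 73/214 = 34.1% → Plan X
Referral: Plan X 598/1432 = 41.8%, Plan Y 21/69 = 30.4% → Plan X
Affiliate: Plan X 72/97 = 74.2%, Plan Y 342/549 = 62.3% → Plan X
Overall: Plan X 943/2115 = 44.6%, Plan Y 623/1278 = 48.7% → Plan Y
Plan X wins each signup group but Plan Y wins overall — the comparison reverses. Plan X's customers skew toward referral, which has a lower base rate.

No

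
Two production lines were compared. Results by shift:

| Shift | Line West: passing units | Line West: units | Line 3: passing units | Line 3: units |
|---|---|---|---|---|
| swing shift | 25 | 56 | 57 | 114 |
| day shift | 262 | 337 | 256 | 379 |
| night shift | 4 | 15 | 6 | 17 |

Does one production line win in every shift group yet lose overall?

Swing shift: Line West 25/56 = 44.6%, Line 3 57/114 = 50.0% → Line 3
Day shift: Line West 262/337 = 77.7%, Line 3 256/379 = 67.5% → Line West
Night shift: Line West 4/15 = 26.7%, Line 3 6/17 = 35.3% → Line 3
Overall: Line West 291/408 = 71.3%, Line 3 319/510 = 62.5% → Line West
Neither sweeps: Line West wins 1 of 3 groups, Line 3 wins 2. Line West wins overall but not every group — no Simpson reversal.

No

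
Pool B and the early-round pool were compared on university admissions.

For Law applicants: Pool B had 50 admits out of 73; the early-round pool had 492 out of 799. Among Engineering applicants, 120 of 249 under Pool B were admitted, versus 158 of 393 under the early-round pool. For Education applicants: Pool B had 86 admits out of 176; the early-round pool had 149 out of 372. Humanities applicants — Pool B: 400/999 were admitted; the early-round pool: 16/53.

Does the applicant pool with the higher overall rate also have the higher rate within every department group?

Law: Pool B 50/73 = 68.5%, the early-round pool 492/799 = 61.6% → Pool B
Engineering: Pool B 120/249 = 48.2%, the early-round pool 158/393 = 40.2% → Pool B
Education: Pool B 86/176 = 48.9%, the early-round pool 149/372 = 40.1% → Pool B
Humanities: Pool B 400/999 = 40.0%, the early-round pool 16/53 = 30.2% → Pool B
Overall: Pool B 656/1497 = 43.8%, the early-round pool 815/1617 = 50.4% → the early-round pool
Pool B wins each department group but the early-round pool wins overall — the comparison reverses. Pool B's applicants skew toward Humanities, which has a lower base rate.

No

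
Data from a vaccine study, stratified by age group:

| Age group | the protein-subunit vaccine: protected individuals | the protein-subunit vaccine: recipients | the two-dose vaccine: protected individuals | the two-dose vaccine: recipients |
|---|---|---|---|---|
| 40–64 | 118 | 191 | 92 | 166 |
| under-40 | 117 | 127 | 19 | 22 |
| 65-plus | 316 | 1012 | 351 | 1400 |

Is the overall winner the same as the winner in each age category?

Yes

40–64: the protein-subunit vaccine 118/191 = 61.8%, the two-dose vaccine 92/166 = 55.4% → the protein-subunit vaccine
Under-40: the protein-subunit vaccine 117/127 = 92.1%, the two-dose vaccine 19/22 = 86.4% → the protein-subunit vaccine
65-plus: the protein-subunit vaccine 316/1012 = 31.2%, the two-dose vaccine 351/1400 = 25.1% → the protein-subunit vaccine
Overall: the protein-subunit vaccine 551/1330 = 41.4%, the two-dose vaccine 462/1588 = 29.1% → the protein-subunit vaccine
The protein-subunit vaccine wins overall and in every age group — no reversal.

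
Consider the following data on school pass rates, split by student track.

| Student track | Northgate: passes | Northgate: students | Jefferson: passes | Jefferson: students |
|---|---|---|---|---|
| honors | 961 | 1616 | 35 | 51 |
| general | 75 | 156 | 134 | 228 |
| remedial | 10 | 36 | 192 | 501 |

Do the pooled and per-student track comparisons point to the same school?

No

Honors: Northgate 961/1616 = 59.5%, Jefferson 35/51 = 68.6% → Jefferson
General: Northgate 75/156 = 48.1%, Jefferson 134/228 = 58.8% → Jefferson
Remedial: Northgate 10/36 = 27.8%, Jefferson 192/501 = 38.3% → Jefferson
Overall: Northgate 1046/1808 = 57.9%, Jefferson 361/780 = 46.3% → Northgate
Jefferson wins each student group but Northgate wins overall — the comparison reverses. Jefferson's students skew toward remedial, which has a lower base rate.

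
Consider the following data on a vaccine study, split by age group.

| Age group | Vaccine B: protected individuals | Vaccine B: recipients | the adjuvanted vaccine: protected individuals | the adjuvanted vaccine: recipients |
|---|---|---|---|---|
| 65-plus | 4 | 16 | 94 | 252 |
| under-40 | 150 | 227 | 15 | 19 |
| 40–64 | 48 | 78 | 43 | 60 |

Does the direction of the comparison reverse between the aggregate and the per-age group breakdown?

Yes

65-plus: Vaccine B 4/16 = 25.0%, the adjuvanted vaccine 94/252 = 37.3% → the adjuvanted vaccine
Under-40: Vaccine B 150/227 = 66.1%, the adjuvanted vaccine 15/19 = 78.9% → the adjuvanted vaccine
40–64: Vaccine B 48/78 = 61.5%, the adjuvanted vaccine 43/60 = 71.7% → the adjuvanted vaccine
Overall: Vaccine B 202/321 = 62.9%, the adjuvanted vaccine 152/331 = 45.9% → Vaccine B
The adjuvanted vaccine wins each age group but Vaccine B wins overall — the comparison reverses. The adjuvanted vaccine's recipients skew toward 65-plus, which has a lower base rate.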